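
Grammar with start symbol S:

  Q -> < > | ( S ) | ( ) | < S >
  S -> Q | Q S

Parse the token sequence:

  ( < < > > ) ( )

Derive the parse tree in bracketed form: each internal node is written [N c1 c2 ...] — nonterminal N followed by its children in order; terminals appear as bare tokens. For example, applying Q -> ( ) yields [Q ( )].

S
Q S
( S ) S
( Q ) S
( < S > ) S
( < Q > ) S
( < < > > ) S
( < < > > ) Q
( < < > > ) ( )

[S [Q ( [S [Q < [S [Q < >]] >]] )] [S [Q ( )]]]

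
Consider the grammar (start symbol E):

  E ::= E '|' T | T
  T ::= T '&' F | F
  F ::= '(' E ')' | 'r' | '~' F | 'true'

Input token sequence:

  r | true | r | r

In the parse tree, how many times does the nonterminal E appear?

4

[E [E [E [E [T [F r]]] | [T [F true]]] | [T [F r]]] | [T [F r]]]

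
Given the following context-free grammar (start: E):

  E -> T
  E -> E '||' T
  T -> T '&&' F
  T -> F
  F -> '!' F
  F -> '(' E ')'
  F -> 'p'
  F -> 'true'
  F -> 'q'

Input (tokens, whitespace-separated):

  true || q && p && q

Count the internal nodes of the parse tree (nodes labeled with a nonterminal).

[E [E [T [F true]]] || [T [T [T [F q]] && [F p]] && [F q]]]

10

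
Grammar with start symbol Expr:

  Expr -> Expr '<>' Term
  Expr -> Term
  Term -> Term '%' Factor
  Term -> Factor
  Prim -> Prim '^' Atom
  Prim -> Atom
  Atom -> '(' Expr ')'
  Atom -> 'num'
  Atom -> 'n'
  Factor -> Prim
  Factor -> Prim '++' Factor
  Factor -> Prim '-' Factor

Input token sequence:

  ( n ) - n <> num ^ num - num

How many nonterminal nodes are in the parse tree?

23

[Expr [Expr [Term [Factor [Prim [Atom ( [Expr [Term [Factor [Prim [Atom n]]]]] )]] - [Factor [Prim [Atom n]]]]]] <> [Term [Factor [Prim [Prim [Atom num]] ^ [Atom num]] - [Factor [Prim [Atom num]]]]]]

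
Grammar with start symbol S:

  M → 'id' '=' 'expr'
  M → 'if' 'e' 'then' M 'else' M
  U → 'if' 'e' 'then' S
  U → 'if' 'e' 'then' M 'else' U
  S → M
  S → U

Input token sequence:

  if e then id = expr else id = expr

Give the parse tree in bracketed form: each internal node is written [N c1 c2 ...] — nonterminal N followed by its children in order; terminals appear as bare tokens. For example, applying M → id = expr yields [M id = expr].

[S [M if e then [M id = expr] else [M id = expr]]]

S
M
if e then M else M
if e then id = expr else M
if e then id = expr else id = expr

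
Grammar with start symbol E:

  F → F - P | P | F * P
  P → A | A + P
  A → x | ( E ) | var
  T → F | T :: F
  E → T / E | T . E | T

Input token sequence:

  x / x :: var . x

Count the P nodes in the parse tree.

[E [T [F [P [A x]]]] / [E [T [T [F [P [A x]]]] :: [F [P [A var]]]] . [E [T [F [P [A x]]]]]]]

4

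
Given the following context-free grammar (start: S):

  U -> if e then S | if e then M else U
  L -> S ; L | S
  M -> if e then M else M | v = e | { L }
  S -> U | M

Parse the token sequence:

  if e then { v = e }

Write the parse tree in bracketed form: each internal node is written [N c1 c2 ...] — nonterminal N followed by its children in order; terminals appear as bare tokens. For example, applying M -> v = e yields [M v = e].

S
U
if e then S
if e then M
if e then { L }
if e then { S }
if e then { M }
if e then { v = e }

[S [U if e then [S [M { [L [S [M v = e]]] }]]]]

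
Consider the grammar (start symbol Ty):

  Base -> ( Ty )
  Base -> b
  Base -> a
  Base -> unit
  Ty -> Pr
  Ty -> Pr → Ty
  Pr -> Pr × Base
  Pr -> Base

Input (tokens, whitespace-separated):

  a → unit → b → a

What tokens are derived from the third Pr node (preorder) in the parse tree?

[Ty [Pr [Base a]] → [Ty [Pr [Base unit]] → [Ty [Pr [Base b]] → [Ty [Pr [Base a]]]]]]

b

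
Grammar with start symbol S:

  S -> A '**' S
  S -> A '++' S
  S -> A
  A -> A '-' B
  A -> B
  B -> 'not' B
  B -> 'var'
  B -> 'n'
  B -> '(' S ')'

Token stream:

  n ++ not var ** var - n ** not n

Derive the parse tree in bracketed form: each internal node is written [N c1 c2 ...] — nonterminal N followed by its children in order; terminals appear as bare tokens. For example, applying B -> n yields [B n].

[S [A [B n]] ++ [S [A [B not [B var]]] ** [S [A [A [B var]] - [B n]] ** [S [A [B not [B n]]]]]]]

S
A ++ S
B ++ S
n ++ S
n ++ A ** S
n ++ B ** S
n ++ not B ** S
n ++ not var ** S
n ++ not var ** A ** S
n ++ not var ** A - B ** S
n ++ not var ** B - B ** S
n ++ not var ** var - B ** S
n ++ not var ** var - n ** S
n ++ not var ** var - n ** A
n ++ not var ** var - n ** B
n ++ not var ** var - n ** not B
n ++ not var ** var - n ** not n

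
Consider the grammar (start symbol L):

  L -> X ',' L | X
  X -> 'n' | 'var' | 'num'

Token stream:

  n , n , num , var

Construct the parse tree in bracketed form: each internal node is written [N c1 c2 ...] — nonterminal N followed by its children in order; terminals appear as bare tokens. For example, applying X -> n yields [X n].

[L [X n] , [L [X n] , [L [X num] , [L [X var]]]]]

L
X , L
n , L
n , X , L
n , n , L
n , n , X , L
n , n , num , L
n , n , num , X
n , n , num , var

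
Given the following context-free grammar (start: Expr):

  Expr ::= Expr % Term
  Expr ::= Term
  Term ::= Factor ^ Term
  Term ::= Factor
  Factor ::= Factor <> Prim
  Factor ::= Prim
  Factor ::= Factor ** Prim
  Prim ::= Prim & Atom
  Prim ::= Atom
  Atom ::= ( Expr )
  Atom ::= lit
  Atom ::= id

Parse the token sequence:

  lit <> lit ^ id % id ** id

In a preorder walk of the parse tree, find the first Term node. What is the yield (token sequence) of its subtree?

lit <> lit ^ id

[Expr [Expr [Term [Factor [Factor [Prim [Atom lit]]] <> [Prim [Atom lit]]] ^ [Term [Factor [Prim [Atom id]]]]]] % [Term [Factor [Factor [Prim [Atom id]]] ** [Prim [Atom id]]]]]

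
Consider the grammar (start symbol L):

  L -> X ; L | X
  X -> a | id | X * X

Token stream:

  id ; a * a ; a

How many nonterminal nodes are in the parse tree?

[L [X id] ; [L [X [X a] * [X a]] ; [L [X a]]]]

8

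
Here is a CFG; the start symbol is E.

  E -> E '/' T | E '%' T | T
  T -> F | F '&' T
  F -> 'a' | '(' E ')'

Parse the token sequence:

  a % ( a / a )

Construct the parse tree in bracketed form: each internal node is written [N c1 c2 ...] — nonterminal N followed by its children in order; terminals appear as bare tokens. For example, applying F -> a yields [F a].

E
E % T
T % T
F % T
a % T
a % F
a % ( E )
a % ( E / T )
a % ( T / T )
a % ( F / T )
a % ( a / T )
a % ( a / F )
a % ( a / a )

[E [E [T [F a]]] % [T [F ( [E [E [T [F a]]] / [T [F a]]] )]]]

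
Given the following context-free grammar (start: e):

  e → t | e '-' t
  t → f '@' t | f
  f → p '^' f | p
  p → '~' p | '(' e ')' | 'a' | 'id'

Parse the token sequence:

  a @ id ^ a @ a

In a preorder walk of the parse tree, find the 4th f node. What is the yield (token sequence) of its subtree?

[e [t [f [p a]] @ [t [f [p id] ^ [f [p a]]] @ [t [f [p a]]]]]]

a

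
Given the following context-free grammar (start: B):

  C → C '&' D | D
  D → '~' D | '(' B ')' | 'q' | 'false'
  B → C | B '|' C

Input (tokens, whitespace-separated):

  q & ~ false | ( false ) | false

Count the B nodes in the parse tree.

[B [B [B [C [C [D q]] & [D ~ [D false]]]] | [C [D ( [B [C [D false]]] )]]] | [C [D false]]]

4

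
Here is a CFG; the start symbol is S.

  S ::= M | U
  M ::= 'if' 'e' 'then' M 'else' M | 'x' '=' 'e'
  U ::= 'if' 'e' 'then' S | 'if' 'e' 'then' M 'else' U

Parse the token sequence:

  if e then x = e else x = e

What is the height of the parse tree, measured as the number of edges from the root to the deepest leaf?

3

[S [M if e then [M x = e] else [M x = e]]]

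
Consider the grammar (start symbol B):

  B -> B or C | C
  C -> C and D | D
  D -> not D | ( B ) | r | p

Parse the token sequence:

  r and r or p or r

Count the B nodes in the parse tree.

[B [B [B [C [C [D r]] and [D r]]] or [C [D p]]] or [C [D r]]]

3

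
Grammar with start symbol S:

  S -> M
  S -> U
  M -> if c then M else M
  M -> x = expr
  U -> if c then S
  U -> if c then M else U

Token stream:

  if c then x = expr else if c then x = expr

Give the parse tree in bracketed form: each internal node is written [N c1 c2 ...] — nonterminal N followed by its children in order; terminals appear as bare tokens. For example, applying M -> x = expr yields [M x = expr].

S
U
if c then M else U
if c then x = expr else U
if c then x = expr else if c then S
if c then x = expr else if c then M
if c then x = expr else if c then x = expr

[S [U if c then [M x = expr] else [U if c then [S [M x = expr]]]]]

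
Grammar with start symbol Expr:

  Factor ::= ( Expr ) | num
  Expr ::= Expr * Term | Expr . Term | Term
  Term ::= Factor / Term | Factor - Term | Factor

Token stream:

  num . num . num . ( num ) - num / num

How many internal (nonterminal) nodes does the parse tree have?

19

[Expr [Expr [Expr [Expr [Term [Factor num]]] . [Term [Factor num]]] . [Term [Factor num]]] . [Term [Factor ( [Expr [Term [Factor num]]] )] - [Term [Factor num] / [Term [Factor num]]]]]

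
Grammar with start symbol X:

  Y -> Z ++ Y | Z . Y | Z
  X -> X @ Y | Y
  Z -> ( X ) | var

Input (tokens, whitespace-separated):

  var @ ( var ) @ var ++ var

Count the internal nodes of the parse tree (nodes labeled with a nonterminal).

[X [X [X [Y [Z var]]] @ [Y [Z ( [X [Y [Z var]]] )]]] @ [Y [Z var] ++ [Y [Z var]]]]

14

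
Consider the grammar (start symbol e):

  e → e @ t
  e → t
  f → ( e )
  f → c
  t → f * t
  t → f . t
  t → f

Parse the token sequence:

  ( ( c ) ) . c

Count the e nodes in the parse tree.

[e [t [f ( [e [t [f ( [e [t [f c]]] )]]] )] . [t [f c]]]]

3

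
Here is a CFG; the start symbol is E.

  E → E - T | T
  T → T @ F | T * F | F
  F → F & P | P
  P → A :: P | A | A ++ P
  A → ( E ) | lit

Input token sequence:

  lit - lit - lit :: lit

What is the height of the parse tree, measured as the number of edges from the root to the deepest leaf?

[E [E [E [T [F [P [A lit]]]]] - [T [F [P [A lit]]]]] - [T [F [P [A lit] :: [P [A lit]]]]]]

7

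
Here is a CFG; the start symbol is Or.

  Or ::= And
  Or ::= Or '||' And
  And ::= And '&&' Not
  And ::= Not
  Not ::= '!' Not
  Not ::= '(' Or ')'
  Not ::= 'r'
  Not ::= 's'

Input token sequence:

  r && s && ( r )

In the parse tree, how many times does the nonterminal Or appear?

[Or [And [And [And [Not r]] && [Not s]] && [Not ( [Or [And [Not r]]] )]]]

2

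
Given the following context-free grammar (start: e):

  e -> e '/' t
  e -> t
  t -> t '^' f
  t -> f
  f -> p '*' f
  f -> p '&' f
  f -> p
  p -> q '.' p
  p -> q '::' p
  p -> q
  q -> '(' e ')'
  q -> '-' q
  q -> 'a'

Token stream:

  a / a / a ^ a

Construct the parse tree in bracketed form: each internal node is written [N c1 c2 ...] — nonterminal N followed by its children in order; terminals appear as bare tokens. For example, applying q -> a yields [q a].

[e [e [e [t [f [p [q a]]]]] / [t [f [p [q a]]]]] / [t [t [f [p [q a]]]] ^ [f [p [q a]]]]]

e
e / t
e / t / t
t / t / t
f / t / t
p / t / t
q / t / t
a / t / t
a / f / t
a / p / t
a / q / t
a / a / t
a / a / t ^ f
a / a / f ^ f
a / a / p ^ f
a / a / q ^ f
a / a / a ^ f
a / a / a ^ p
a / a / a ^ q
a / a / a ^ a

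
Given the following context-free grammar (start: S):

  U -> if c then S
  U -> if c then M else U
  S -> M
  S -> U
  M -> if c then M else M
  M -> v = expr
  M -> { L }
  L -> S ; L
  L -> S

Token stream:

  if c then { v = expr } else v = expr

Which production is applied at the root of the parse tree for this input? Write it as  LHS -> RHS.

[S [M if c then [M { [L [S [M v = expr]]] }] else [M v = expr]]]

S -> M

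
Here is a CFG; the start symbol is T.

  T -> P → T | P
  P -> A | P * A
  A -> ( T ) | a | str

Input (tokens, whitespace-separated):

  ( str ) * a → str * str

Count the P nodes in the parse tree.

[T [P [P [A ( [T [P [A str]]] )]] * [A a]] → [T [P [P [A str]] * [A str]]]]

5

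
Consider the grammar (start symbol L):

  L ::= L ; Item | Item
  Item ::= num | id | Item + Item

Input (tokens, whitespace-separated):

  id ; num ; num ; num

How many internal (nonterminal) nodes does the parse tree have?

[L [L [L [L [Item id]] ; [Item num]] ; [Item num]] ; [Item num]]

8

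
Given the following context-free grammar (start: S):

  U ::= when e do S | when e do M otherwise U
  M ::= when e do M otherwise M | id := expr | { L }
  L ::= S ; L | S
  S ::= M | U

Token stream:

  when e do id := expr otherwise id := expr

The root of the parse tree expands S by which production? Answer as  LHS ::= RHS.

[S [M when e do [M id := expr] otherwise [M id := expr]]]

S ::= M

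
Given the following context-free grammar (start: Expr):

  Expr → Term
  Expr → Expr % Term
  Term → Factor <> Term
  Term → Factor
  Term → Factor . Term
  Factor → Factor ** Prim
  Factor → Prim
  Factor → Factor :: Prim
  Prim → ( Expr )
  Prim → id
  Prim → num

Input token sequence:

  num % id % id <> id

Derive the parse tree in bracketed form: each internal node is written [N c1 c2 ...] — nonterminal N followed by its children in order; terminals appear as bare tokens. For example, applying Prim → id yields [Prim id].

Expr
Expr % Term
Expr % Term % Term
Term % Term % Term
Factor % Term % Term
Prim % Term % Term
num % Term % Term
num % Factor % Term
num % Prim % Term
num % id % Term
num % id % Factor <> Term
num % id % Prim <> Term
num % id % id <> Term
num % id % id <> Factor
num % id % id <> Prim
num % id % id <> id

[Expr [Expr [Expr [Term [Factor [Prim num]]]] % [Term [Factor [Prim id]]]] % [Term [Factor [Prim id]] <> [Term [Factor [Prim id]]]]]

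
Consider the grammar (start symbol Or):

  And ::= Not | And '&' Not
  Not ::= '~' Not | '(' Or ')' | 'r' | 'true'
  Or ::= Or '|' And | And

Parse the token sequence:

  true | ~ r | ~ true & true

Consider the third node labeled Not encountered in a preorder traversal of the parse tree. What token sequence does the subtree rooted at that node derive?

[Or [Or [Or [And [Not true]]] | [And [Not ~ [Not r]]]] | [And [And [Not ~ [Not true]]] & [Not true]]]

r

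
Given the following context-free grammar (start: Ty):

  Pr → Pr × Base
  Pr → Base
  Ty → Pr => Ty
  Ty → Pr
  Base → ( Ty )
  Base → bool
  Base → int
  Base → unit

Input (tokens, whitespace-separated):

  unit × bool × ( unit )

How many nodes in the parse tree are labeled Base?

[Ty [Pr [Pr [Pr [Base unit]] × [Base bool]] × [Base ( [Ty [Pr [Base unit]]] )]]]

4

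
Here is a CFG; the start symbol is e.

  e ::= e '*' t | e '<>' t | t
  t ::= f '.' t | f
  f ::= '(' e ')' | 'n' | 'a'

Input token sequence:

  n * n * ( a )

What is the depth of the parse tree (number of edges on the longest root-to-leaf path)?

[e [e [e [t [f n]]] * [t [f n]]] * [t [f ( [e [t [f a]]] )]]]

6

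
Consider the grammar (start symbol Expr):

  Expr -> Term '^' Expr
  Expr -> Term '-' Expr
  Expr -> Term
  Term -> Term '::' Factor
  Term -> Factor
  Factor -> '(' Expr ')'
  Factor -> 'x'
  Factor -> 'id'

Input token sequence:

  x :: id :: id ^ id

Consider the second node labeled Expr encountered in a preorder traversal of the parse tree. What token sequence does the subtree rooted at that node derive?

id

[Expr [Term [Term [Term [Factor x]] :: [Factor id]] :: [Factor id]] ^ [Expr [Term [Factor id]]]]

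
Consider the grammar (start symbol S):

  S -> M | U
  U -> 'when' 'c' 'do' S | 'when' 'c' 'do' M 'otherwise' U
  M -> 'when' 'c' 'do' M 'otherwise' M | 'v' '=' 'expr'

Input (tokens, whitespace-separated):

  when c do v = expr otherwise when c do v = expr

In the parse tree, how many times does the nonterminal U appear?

[S [U when c do [M v = expr] otherwise [U when c do [S [M v = expr]]]]]

2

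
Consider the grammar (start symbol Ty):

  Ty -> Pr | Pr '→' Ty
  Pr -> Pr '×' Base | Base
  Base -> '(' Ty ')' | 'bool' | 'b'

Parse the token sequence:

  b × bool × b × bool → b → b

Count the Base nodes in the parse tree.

[Ty [Pr [Pr [Pr [Pr [Base b]] × [Base bool]] × [Base b]] × [Base bool]] → [Ty [Pr [Base b]] → [Ty [Pr [Base b]]]]]

6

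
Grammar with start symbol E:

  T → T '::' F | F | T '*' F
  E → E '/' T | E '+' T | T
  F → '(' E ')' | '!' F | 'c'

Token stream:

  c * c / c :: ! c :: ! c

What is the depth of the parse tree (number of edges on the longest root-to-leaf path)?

5

[E [E [T [T [F c]] * [F c]]] / [T [T [T [F c]] :: [F ! [F c]]] :: [F ! [F c]]]]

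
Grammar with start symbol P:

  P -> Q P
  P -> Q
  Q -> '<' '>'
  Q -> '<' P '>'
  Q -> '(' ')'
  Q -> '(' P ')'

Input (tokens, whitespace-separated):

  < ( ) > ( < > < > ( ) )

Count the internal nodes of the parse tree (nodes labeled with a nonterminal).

[P [Q < [P [Q ( )]] >] [P [Q ( [P [Q < >] [P [Q < >] [P [Q ( )]]]] )]]]

12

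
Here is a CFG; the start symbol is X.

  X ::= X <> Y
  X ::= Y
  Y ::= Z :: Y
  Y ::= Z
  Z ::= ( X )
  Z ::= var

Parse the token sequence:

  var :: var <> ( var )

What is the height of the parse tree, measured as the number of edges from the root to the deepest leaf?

[X [X [Y [Z var] :: [Y [Z var]]]] <> [Y [Z ( [X [Y [Z var]]] )]]]

6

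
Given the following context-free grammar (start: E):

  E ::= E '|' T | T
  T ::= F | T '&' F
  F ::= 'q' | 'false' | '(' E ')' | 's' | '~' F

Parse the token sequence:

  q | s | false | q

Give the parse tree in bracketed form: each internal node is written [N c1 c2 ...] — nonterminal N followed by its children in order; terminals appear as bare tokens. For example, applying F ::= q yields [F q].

E
E | T
E | T | T
E | T | T | T
T | T | T | T
F | T | T | T
q | T | T | T
q | F | T | T
q | s | T | T
q | s | F | T
q | s | false | T
q | s | false | F
q | s | false | q

[E [E [E [E [T [F q]]] | [T [F s]]] | [T [F false]]] | [T [F q]]]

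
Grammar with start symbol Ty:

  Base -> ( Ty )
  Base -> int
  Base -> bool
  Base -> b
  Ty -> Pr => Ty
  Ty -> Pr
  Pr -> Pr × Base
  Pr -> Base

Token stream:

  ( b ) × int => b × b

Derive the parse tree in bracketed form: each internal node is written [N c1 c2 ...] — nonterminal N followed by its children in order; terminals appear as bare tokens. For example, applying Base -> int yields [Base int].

[Ty [Pr [Pr [Base ( [Ty [Pr [Base b]]] )]] × [Base int]] => [Ty [Pr [Pr [Base b]] × [Base b]]]]

Ty
Pr => Ty
Pr × Base => Ty
Base × Base => Ty
( Ty ) × Base => Ty
( Pr ) × Base => Ty
( Base ) × Base => Ty
( b ) × Base => Ty
( b ) × int => Ty
( b ) × int => Pr
( b ) × int => Pr × Base
( b ) × int => Base × Base
( b ) × int => b × Base
( b ) × int => b × b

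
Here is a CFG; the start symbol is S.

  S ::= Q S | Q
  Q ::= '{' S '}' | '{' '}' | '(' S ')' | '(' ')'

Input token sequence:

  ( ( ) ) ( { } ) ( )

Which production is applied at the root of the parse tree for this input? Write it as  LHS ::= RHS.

S ::= Q S

[S [Q ( [S [Q ( )]] )] [S [Q ( [S [Q { }]] )] [S [Q ( )]]]]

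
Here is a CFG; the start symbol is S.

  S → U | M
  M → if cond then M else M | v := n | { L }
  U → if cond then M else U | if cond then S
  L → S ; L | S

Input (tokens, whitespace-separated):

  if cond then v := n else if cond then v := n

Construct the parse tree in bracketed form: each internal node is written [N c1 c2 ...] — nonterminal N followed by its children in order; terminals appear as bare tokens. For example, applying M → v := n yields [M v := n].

S
U
if cond then M else U
if cond then v := n else U
if cond then v := n else if cond then S
if cond then v := n else if cond then M
if cond then v := n else if cond then v := n

[S [U if cond then [M v := n] else [U if cond then [S [M v := n]]]]]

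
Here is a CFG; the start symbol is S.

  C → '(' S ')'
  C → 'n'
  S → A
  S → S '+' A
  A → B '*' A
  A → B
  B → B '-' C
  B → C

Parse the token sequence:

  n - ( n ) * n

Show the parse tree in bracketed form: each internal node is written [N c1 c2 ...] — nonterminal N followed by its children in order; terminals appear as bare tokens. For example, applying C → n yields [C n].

S
A
B * A
B - C * A
C - C * A
n - C * A
n - ( S ) * A
n - ( A ) * A
n - ( B ) * A
n - ( C ) * A
n - ( n ) * A
n - ( n ) * B
n - ( n ) * C
n - ( n ) * n

[S [A [B [B [C n]] - [C ( [S [A [B [C n]]]] )]] * [A [B [C n]]]]]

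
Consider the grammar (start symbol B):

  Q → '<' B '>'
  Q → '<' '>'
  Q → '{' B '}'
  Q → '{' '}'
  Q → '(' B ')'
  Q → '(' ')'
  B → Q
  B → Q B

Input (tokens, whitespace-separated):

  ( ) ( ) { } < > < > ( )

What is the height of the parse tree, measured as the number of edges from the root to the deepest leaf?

7

[B [Q ( )] [B [Q ( )] [B [Q { }] [B [Q < >] [B [Q < >] [B [Q ( )]]]]]]]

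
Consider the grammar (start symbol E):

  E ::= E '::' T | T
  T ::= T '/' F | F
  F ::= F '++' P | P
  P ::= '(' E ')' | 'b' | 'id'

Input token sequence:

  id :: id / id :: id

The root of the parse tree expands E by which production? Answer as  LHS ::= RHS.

[E [E [E [T [F [P id]]]] :: [T [T [F [P id]]] / [F [P id]]]] :: [T [F [P id]]]]

E ::= E '::' T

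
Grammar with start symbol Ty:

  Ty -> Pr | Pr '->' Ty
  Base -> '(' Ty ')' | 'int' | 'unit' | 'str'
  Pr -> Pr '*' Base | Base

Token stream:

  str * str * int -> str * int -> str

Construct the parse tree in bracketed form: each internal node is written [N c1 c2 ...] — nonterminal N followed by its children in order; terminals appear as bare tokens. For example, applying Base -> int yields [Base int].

Ty
Pr -> Ty
Pr * Base -> Ty
Pr * Base * Base -> Ty
Base * Base * Base -> Ty
str * Base * Base -> Ty
str * str * Base -> Ty
str * str * int -> Ty
str * str * int -> Pr -> Ty
str * str * int -> Pr * Base -> Ty
str * str * int -> Base * Base -> Ty
str * str * int -> str * Base -> Ty
str * str * int -> str * int -> Ty
str * str * int -> str * int -> Pr
str * str * int -> str * int -> Base
str * str * int -> str * int -> str

[Ty [Pr [Pr [Pr [Base str]] * [Base str]] * [Base int]] -> [Ty [Pr [Pr [Base str]] * [Base int]] -> [Ty [Pr [Base str]]]]]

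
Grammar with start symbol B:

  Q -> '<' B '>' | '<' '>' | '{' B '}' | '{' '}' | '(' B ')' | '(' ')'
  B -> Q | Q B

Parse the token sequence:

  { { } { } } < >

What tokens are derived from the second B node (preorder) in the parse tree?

[B [Q { [B [Q { }] [B [Q { }]]] }] [B [Q < >]]]

{ } { }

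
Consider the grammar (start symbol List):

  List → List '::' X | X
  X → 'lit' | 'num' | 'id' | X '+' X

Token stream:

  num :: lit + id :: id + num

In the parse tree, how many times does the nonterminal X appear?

7

[List [List [List [X num]] :: [X [X lit] + [X id]]] :: [X [X id] + [X num]]]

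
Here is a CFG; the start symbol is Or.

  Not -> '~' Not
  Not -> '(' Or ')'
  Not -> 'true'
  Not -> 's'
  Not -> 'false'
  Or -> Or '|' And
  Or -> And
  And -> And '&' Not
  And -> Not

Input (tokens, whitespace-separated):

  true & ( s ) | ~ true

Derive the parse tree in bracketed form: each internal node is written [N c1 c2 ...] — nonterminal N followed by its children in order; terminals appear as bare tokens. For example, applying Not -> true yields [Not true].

Or
Or | And
And | And
And & Not | And
Not & Not | And
true & Not | And
true & ( Or ) | And
true & ( And ) | And
true & ( Not ) | And
true & ( s ) | And
true & ( s ) | Not
true & ( s ) | ~ Not
true & ( s ) | ~ true

[Or [Or [And [And [Not true]] & [Not ( [Or [And [Not s]]] )]]] | [And [Not ~ [Not true]]]]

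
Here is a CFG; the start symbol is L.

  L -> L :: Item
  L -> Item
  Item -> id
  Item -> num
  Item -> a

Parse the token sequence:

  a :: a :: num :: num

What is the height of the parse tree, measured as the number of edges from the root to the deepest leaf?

[L [L [L [L [Item a]] :: [Item a]] :: [Item num]] :: [Item num]]

5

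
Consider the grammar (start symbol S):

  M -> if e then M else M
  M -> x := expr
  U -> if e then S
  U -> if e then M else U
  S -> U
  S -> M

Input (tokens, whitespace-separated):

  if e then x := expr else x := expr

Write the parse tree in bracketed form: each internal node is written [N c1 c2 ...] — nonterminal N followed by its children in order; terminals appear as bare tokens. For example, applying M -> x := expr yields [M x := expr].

[S [M if e then [M x := expr] else [M x := expr]]]

S
M
if e then M else M
if e then x := expr else M
if e then x := expr else x := expr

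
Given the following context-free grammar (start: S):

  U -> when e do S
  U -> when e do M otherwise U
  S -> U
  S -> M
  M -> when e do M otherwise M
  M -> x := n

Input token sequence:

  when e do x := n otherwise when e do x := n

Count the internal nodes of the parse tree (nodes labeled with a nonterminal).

6

[S [U when e do [M x := n] otherwise [U when e do [S [M x := n]]]]]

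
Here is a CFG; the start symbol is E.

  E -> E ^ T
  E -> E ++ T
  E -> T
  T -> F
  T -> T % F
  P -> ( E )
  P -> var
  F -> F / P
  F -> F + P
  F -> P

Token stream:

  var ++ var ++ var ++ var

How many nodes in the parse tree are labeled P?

[E [E [E [E [T [F [P var]]]] ++ [T [F [P var]]]] ++ [T [F [P var]]]] ++ [T [F [P var]]]]

4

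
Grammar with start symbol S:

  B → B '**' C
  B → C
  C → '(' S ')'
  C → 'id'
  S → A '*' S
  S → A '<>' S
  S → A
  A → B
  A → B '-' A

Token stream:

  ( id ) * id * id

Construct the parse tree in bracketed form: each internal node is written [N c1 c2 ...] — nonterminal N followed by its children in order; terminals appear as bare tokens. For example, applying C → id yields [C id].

[S [A [B [C ( [S [A [B [C id]]]] )]]] * [S [A [B [C id]]] * [S [A [B [C id]]]]]]

S
A * S
B * S
C * S
( S ) * S
( A ) * S
( B ) * S
( C ) * S
( id ) * S
( id ) * A * S
( id ) * B * S
( id ) * C * S
( id ) * id * S
( id ) * id * A
( id ) * id * B
( id ) * id * C
( id ) * id * id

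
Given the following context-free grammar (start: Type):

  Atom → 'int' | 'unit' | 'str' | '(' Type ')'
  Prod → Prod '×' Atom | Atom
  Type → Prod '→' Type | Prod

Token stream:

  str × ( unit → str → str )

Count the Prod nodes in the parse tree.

5

[Type [Prod [Prod [Atom str]] × [Atom ( [Type [Prod [Atom unit]] → [Type [Prod [Atom str]] → [Type [Prod [Atom str]]]]] )]]]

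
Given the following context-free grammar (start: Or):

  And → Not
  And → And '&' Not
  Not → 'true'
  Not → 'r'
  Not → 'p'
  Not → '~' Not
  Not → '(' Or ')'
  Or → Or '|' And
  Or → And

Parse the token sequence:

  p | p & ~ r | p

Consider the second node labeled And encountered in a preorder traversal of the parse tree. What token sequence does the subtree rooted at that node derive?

[Or [Or [Or [And [Not p]]] | [And [And [Not p]] & [Not ~ [Not r]]]] | [And [Not p]]]

p & ~ r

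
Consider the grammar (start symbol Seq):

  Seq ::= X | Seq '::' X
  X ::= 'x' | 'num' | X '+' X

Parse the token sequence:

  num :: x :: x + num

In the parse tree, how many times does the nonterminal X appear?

[Seq [Seq [Seq [X num]] :: [X x]] :: [X [X x] + [X num]]]

5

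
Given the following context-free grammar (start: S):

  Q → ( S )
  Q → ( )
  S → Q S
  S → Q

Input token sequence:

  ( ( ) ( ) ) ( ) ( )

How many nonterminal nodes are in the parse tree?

10

[S [Q ( [S [Q ( )] [S [Q ( )]]] )] [S [Q ( )] [S [Q ( )]]]]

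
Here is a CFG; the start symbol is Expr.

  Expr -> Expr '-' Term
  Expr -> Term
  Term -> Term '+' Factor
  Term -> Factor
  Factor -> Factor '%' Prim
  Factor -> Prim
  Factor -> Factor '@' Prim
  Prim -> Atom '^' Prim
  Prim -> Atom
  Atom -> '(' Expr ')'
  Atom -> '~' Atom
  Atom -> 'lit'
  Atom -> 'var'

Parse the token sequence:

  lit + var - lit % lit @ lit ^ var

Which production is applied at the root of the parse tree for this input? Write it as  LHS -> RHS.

Expr -> Expr '-' Term

[Expr [Expr [Term [Term [Factor [Prim [Atom lit]]]] + [Factor [Prim [Atom var]]]]] - [Term [Factor [Factor [Factor [Prim [Atom lit]]] % [Prim [Atom lit]]] @ [Prim [Atom lit] ^ [Prim [Atom var]]]]]]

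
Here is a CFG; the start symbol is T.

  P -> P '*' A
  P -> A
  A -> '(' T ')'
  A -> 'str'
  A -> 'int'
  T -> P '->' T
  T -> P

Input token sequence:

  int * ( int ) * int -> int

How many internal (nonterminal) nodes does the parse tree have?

13

[T [P [P [P [A int]] * [A ( [T [P [A int]]] )]] * [A int]] -> [T [P [A int]]]]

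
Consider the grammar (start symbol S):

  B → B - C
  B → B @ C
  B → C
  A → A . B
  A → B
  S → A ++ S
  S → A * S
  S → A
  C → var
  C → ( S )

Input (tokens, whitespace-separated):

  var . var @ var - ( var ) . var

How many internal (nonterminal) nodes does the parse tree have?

[S [A [A [A [B [C var]]] . [B [B [B [C var]] @ [C var]] - [C ( [S [A [B [C var]]]] )]]] . [B [C var]]]]

18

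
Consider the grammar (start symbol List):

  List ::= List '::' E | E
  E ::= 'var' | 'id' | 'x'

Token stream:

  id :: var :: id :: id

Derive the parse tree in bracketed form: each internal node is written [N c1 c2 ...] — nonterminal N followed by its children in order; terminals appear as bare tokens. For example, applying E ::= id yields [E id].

[List [List [List [List [E id]] :: [E var]] :: [E id]] :: [E id]]

List
List :: E
List :: E :: E
List :: E :: E :: E
E :: E :: E :: E
id :: E :: E :: E
id :: var :: E :: E
id :: var :: id :: E
id :: var :: id :: id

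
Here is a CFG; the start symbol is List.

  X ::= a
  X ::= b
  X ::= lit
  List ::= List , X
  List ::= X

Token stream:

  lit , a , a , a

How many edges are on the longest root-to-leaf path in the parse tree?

5

[List [List [List [List [X lit]] , [X a]] , [X a]] , [X a]]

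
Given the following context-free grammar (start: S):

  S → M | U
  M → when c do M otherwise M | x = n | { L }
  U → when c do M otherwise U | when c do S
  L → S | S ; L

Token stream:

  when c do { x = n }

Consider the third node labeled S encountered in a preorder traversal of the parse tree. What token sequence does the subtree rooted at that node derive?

[S [U when c do [S [M { [L [S [M x = n]]] }]]]]

x = n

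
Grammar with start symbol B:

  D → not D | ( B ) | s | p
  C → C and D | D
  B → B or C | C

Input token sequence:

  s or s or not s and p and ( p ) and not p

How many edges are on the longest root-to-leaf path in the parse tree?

[B [B [B [C [D s]]] or [C [D s]]] or [C [C [C [C [D not [D s]]] and [D p]] and [D ( [B [C [D p]]] )]] and [D not [D p]]]]

7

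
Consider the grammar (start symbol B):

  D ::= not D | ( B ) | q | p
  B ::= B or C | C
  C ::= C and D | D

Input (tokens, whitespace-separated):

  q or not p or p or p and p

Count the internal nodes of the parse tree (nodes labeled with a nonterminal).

15

[B [B [B [B [C [D q]]] or [C [D not [D p]]]] or [C [D p]]] or [C [C [D p]] and [D p]]]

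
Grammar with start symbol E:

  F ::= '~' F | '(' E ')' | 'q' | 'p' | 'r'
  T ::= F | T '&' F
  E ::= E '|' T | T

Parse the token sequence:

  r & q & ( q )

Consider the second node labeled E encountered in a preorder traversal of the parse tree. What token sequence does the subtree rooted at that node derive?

q

[E [T [T [T [F r]] & [F q]] & [F ( [E [T [F q]]] )]]]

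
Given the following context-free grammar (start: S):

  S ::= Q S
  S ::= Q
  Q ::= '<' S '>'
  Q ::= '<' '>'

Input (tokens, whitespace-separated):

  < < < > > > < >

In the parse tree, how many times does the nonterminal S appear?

[S [Q < [S [Q < [S [Q < >]] >]] >] [S [Q < >]]]

4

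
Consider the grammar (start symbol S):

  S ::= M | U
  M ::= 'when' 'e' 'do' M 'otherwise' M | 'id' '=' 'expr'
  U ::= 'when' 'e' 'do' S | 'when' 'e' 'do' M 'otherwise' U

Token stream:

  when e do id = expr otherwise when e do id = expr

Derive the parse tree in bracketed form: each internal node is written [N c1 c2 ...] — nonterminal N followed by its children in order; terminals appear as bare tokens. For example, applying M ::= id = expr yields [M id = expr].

S
U
when e do M otherwise U
when e do id = expr otherwise U
when e do id = expr otherwise when e do S
when e do id = expr otherwise when e do M
when e do id = expr otherwise when e do id = expr

[S [U when e do [M id = expr] otherwise [U when e do [S [M id = expr]]]]]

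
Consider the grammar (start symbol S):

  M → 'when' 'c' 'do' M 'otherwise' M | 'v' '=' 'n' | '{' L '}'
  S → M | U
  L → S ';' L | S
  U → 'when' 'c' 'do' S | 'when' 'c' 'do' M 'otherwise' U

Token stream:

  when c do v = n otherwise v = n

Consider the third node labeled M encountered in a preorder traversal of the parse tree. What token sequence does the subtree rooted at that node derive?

[S [M when c do [M v = n] otherwise [M v = n]]]

v = n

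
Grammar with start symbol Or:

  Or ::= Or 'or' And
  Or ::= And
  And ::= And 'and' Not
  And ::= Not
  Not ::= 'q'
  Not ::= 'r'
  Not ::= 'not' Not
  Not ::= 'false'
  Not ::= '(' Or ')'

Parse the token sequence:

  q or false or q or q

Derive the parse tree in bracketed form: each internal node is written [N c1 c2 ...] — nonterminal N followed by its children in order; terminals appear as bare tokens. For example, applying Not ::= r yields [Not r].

[Or [Or [Or [Or [And [Not q]]] or [And [Not false]]] or [And [Not q]]] or [And [Not q]]]

Or
Or or And
Or or And or And
Or or And or And or And
And or And or And or And
Not or And or And or And
q or And or And or And
q or Not or And or And
q or false or And or And
q or false or Not or And
q or false or q or And
q or false or q or Not
q or false or q or q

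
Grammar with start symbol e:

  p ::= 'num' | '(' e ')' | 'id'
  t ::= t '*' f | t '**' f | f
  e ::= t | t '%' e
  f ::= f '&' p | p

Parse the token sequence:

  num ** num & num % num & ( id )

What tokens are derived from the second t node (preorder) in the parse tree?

[e [t [t [f [p num]]] ** [f [f [p num]] & [p num]]] % [e [t [f [f [p num]] & [p ( [e [t [f [p id]]]] )]]]]]

num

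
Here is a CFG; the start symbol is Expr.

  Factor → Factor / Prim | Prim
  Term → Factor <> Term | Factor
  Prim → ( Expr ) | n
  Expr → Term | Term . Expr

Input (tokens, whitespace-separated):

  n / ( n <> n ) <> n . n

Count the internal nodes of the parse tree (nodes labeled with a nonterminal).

[Expr [Term [Factor [Factor [Prim n]] / [Prim ( [Expr [Term [Factor [Prim n]] <> [Term [Factor [Prim n]]]]] )]] <> [Term [Factor [Prim n]]]] . [Expr [Term [Factor [Prim n]]]]]

20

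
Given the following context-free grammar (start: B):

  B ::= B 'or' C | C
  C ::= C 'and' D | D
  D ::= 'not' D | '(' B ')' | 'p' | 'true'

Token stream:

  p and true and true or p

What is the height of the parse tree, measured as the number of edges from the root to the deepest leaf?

[B [B [C [C [C [D p]] and [D true]] and [D true]]] or [C [D p]]]

6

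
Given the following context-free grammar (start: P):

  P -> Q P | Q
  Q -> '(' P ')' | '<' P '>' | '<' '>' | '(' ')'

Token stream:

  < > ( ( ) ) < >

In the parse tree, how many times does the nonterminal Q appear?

[P [Q < >] [P [Q ( [P [Q ( )]] )] [P [Q < >]]]]

4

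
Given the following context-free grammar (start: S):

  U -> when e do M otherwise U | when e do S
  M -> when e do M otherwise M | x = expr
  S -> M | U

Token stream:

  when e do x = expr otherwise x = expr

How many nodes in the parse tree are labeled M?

[S [M when e do [M x = expr] otherwise [M x = expr]]]

3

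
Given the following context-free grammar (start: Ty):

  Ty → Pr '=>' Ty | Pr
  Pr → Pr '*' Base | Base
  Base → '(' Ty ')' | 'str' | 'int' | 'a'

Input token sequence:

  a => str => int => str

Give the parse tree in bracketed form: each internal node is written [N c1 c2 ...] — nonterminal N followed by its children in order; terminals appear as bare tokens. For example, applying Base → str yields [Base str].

Ty
Pr => Ty
Base => Ty
a => Ty
a => Pr => Ty
a => Base => Ty
a => str => Ty
a => str => Pr => Ty
a => str => Base => Ty
a => str => int => Ty
a => str => int => Pr
a => str => int => Base
a => str => int => str

[Ty [Pr [Base a]] => [Ty [Pr [Base str]] => [Ty [Pr [Base int]] => [Ty [Pr [Base str]]]]]]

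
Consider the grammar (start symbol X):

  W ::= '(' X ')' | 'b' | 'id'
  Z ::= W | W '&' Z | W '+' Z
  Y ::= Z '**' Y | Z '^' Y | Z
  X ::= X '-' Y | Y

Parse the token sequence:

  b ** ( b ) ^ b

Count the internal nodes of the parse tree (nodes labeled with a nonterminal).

14

[X [Y [Z [W b]] ** [Y [Z [W ( [X [Y [Z [W b]]]] )]] ^ [Y [Z [W b]]]]]]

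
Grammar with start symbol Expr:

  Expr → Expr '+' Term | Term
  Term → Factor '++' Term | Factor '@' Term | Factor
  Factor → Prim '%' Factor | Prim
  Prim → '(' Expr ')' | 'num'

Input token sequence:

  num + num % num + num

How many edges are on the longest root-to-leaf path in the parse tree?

[Expr [Expr [Expr [Term [Factor [Prim num]]]] + [Term [Factor [Prim num] % [Factor [Prim num]]]]] + [Term [Factor [Prim num]]]]

6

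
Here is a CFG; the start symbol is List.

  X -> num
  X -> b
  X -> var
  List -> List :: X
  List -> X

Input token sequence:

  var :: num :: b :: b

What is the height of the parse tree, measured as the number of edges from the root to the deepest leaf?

5

[List [List [List [List [X var]] :: [X num]] :: [X b]] :: [X b]]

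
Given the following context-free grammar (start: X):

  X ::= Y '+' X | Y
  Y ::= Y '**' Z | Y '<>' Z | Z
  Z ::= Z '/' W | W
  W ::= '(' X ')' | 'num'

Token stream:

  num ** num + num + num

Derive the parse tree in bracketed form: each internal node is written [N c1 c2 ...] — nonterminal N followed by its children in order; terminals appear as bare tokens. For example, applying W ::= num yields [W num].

[X [Y [Y [Z [W num]]] ** [Z [W num]]] + [X [Y [Z [W num]]] + [X [Y [Z [W num]]]]]]

X
Y + X
Y ** Z + X
Z ** Z + X
W ** Z + X
num ** Z + X
num ** W + X
num ** num + X
num ** num + Y + X
num ** num + Z + X
num ** num + W + X
num ** num + num + X
num ** num + num + Y
num ** num + num + Z
num ** num + num + W
num ** num + num + num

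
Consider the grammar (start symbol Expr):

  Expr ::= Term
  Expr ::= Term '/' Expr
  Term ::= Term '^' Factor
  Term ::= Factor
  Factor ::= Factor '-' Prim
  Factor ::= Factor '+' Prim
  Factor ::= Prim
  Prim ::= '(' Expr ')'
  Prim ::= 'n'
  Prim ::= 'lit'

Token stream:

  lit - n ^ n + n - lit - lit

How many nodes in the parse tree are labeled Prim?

6

[Expr [Term [Term [Factor [Factor [Prim lit]] - [Prim n]]] ^ [Factor [Factor [Factor [Factor [Prim n]] + [Prim n]] - [Prim lit]] - [Prim lit]]]]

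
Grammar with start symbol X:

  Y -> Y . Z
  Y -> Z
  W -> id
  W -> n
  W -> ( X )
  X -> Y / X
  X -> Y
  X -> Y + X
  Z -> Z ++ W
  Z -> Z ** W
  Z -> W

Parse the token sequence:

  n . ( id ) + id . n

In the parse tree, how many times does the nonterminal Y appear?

[X [Y [Y [Z [W n]]] . [Z [W ( [X [Y [Z [W id]]]] )]]] + [X [Y [Y [Z [W id]]] . [Z [W n]]]]]

5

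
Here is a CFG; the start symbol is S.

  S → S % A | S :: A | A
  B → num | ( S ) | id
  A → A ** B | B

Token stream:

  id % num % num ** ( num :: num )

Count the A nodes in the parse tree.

[S [S [S [A [B id]]] % [A [B num]]] % [A [A [B num]] ** [B ( [S [S [A [B num]]] :: [A [B num]]] )]]]

6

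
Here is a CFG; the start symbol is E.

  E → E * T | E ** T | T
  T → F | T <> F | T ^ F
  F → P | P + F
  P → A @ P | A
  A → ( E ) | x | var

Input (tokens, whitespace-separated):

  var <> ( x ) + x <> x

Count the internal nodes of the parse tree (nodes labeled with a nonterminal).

[E [T [T [T [F [P [A var]]]] <> [F [P [A ( [E [T [F [P [A x]]]]] )]] + [F [P [A x]]]]] <> [F [P [A x]]]]]

21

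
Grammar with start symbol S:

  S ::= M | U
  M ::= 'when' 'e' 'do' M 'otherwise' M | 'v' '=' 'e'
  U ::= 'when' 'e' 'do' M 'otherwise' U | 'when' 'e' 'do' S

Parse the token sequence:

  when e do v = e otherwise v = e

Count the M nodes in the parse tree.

[S [M when e do [M v = e] otherwise [M v = e]]]

3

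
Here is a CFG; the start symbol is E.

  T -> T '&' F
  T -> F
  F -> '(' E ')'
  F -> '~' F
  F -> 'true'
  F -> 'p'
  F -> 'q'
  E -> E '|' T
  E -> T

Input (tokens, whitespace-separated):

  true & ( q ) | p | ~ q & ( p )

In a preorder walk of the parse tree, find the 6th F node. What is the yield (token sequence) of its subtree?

[E [E [E [T [T [F true]] & [F ( [E [T [F q]]] )]]] | [T [F p]]] | [T [T [F ~ [F q]]] & [F ( [E [T [F p]]] )]]]

q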